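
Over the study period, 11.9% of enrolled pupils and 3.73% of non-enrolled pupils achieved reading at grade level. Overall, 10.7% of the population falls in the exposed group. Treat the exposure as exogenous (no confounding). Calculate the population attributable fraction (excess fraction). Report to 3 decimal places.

p₁ = 0.119, p₀ = 0.0373.
Overall risk P(Y=1) = π·p₁ + (1−π)·p₀ = 0.107×0.119 + 0.893×0.0373 = 0.046042.
Under exogeneity, PAF = [P(Y=1) − p₀] / P(Y=1).
PAF = (0.046042 − 0.0373) / 0.046042 ≈ 0.1899

PAF ≈ 0.190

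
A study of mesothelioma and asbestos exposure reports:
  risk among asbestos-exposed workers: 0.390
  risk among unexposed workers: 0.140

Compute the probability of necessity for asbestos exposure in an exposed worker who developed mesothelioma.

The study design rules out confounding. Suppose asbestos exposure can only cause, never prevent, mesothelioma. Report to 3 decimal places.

Let p₁ = 0.39, p₀ = 0.14.
Under exogeneity and monotonicity, PN = (p₁ − p₀) / p₁.
PN = (0.39 − 0.14) / 0.39 = 0.25 / 0.39 ≈ 0.6410

PN ≈ 0.641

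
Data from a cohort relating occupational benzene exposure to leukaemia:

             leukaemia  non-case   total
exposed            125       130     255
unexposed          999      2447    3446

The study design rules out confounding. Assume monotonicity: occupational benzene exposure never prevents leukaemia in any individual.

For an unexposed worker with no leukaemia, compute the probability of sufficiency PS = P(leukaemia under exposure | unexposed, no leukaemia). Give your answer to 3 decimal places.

PS ≈ 0.282

p₁ = P(outcome | exposed) = 125/255 = 0.4902
p₀ = P(outcome | unexposed) = 999/3446 = 0.2899
Under exogeneity and monotonicity, PS = (p₁ − p₀) / (1 − p₀).
PS = (0.4902 − 0.2899) / (1 − 0.2899) = 0.20029 / 0.7101 ≈ 0.2821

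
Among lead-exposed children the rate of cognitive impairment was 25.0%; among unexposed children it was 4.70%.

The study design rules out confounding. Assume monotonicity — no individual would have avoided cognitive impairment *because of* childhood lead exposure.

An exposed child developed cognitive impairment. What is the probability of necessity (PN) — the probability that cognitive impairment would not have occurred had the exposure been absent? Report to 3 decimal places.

p₁ = 0.25, p₀ = 0.047.
Under exogeneity and monotonicity, PN = (p₁ − p₀) / p₁.
PN = (0.25 − 0.047) / 0.25 = 0.203 / 0.25 ≈ 0.8120

PN ≈ 0.812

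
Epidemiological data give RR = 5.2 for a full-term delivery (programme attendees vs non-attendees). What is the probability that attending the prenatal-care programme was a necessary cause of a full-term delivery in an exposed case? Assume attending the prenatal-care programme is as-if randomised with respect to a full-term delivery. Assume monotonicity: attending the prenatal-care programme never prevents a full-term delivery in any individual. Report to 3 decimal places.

PN ≈ 0.808

Under exogeneity and monotonicity, PN = (RR − 1) / RR = 1 − 1/RR.
PN = (5.2 − 1) / 5.2 = 4.2 / 5.2 ≈ 0.8077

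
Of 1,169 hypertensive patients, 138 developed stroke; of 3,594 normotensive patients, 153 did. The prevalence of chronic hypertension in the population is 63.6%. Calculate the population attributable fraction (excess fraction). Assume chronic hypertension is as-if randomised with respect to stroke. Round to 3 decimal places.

PAF ≈ 0.530

p₁ = P(outcome | exposed) = 138/1169 = 0.11805
p₀ = P(outcome | unexposed) = 153/3594 = 0.042571
Overall risk P(Y=1) = π·p₁ + (1−π)·p₀ = 0.636×0.11805 + 0.364×0.042571 = 0.090575.
Under exogeneity, PAF = [P(Y=1) − p₀] / P(Y=1).
PAF = (0.090575 − 0.042571) / 0.090575 ≈ 0.5300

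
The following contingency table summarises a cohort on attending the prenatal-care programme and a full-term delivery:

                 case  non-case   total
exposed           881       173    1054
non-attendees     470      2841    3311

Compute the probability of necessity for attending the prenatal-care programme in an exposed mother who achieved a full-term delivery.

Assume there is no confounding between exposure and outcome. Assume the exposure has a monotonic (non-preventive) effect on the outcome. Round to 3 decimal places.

p₁ = P(outcome | exposed) = 881/1054 = 0.83586
p₀ = P(outcome | unexposed) = 470/3311 = 0.14195
Under exogeneity and monotonicity, PN = (p₁ − p₀) / p₁.
PN = (0.83586 − 0.14195) / 0.83586 = 0.69391 / 0.83586 ≈ 0.8302

PN ≈ 0.830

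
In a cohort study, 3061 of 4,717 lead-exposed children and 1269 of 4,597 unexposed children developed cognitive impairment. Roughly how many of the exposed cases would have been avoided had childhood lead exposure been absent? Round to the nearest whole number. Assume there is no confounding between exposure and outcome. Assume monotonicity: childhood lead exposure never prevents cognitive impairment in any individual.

p₁ = P(outcome | exposed) = 3061/4717 = 0.64893
p₀ = P(outcome | unexposed) = 1269/4597 = 0.27605
PN = (p₁ − p₀)/p₁ = (0.64893 − 0.27605) / 0.64893 ≈ 0.57461.
Attributable cases ≈ PN × (exposed cases) = 0.57461 × 3061 ≈ 1758.87.

about 1759 cases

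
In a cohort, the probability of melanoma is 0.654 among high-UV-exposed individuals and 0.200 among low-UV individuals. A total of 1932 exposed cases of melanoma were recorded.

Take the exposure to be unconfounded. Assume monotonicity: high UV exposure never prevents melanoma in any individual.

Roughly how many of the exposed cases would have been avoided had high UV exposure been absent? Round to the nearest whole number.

about 1341 cases

Let p₁ = 0.654, p₀ = 0.2.
PN = (p₁ − p₀)/p₁ = (0.654 − 0.2) / 0.654 ≈ 0.69419.
Attributable cases ≈ PN × (exposed cases) = 0.69419 × 1932 ≈ 1341.17.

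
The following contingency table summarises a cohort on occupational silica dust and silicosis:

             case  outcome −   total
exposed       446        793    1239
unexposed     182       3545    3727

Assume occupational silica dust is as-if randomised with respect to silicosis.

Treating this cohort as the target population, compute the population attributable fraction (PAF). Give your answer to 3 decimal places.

PAF ≈ 0.614

p₁ = P(outcome | exposed) = 446/1239 = 0.35997
p₀ = P(outcome | unexposed) = 182/3727 = 0.048833
Exposure prevalence π = 1239/4966 = 0.2495; overall risk P(Y=1) = 0.12646.
Under exogeneity, PAF = [P(Y=1) − p₀]/P(Y=1).
PAF = (0.12646 − 0.048833) / 0.12646 ≈ 0.6138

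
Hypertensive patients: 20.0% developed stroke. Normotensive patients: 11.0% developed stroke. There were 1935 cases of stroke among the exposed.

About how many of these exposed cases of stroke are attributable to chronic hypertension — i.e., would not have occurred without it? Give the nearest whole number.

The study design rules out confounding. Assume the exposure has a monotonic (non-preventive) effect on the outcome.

about 871 cases

p₁ = 0.2, p₀ = 0.11.
PN = (p₁ − p₀)/p₁ = (0.2 − 0.11) / 0.2 ≈ 0.45000.
Attributable cases ≈ PN × (exposed cases) = 0.45000 × 1935 ≈ 870.75.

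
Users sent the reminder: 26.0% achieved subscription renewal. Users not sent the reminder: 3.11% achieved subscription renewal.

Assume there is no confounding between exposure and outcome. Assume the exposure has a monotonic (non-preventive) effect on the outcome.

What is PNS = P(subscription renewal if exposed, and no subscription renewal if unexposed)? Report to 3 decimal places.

PNS ≈ 0.229

p₁ = 0.26, p₀ = 0.0311.
Under exogeneity and monotonicity, PNS = p₁ − p₀.
PNS = 0.26 − 0.0311 = 0.2289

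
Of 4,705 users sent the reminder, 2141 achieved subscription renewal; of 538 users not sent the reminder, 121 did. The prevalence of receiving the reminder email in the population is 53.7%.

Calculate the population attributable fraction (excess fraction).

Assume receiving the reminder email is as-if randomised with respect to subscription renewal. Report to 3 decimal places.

p₁ = P(outcome | exposed) = 2141/4705 = 0.45505
p₀ = P(outcome | unexposed) = 121/538 = 0.22491
Overall risk P(Y=1) = π·p₁ + (1−π)·p₀ = 0.537×0.45505 + 0.463×0.22491 = 0.34849.
Under exogeneity, PAF = [P(Y=1) − p₀] / P(Y=1).
PAF = (0.34849 − 0.22491) / 0.34849 ≈ 0.3546

PAF ≈ 0.355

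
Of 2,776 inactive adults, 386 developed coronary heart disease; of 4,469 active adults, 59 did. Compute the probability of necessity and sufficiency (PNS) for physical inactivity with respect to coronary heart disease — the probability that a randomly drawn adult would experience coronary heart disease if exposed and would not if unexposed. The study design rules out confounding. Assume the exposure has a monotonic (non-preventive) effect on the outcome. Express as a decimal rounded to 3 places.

p₁ = P(outcome | exposed) = 386/2776 = 0.13905
p₀ = P(outcome | unexposed) = 59/4469 = 0.013202
Under exogeneity and monotonicity, PNS = p₁ − p₀.
PNS = 0.13905 − 0.013202 = 0.12585

PNS ≈ 0.126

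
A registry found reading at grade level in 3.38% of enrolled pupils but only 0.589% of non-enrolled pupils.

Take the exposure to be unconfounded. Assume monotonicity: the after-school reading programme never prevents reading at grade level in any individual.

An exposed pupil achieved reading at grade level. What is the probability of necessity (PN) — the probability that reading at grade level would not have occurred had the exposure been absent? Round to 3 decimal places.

p₁ = 0.0338, p₀ = 0.00589.
Under exogeneity and monotonicity, PN = (p₁ − p₀) / p₁.
PN = (0.0338 − 0.00589) / 0.0338 = 0.02791 / 0.0338 ≈ 0.8257

PN ≈ 0.826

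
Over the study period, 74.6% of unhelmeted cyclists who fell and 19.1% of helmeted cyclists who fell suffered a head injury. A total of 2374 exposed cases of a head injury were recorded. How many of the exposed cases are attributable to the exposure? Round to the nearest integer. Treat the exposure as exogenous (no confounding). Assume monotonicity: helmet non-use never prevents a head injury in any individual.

p₁ = 0.746, p₀ = 0.191.
PN = (p₁ − p₀)/p₁ = (0.746 − 0.191) / 0.746 ≈ 0.74397.
Attributable cases ≈ PN × (exposed cases) = 0.74397 × 2374 ≈ 1766.18.

about 1766 cases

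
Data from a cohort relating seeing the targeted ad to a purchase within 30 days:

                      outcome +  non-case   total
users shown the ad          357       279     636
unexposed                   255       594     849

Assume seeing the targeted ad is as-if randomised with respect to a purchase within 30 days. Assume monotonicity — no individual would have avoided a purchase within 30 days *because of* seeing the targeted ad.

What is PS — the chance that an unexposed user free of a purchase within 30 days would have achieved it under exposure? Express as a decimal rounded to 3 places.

p₁ = P(outcome | exposed) = 357/636 = 0.56132
p₀ = P(outcome | unexposed) = 255/849 = 0.30035
Under exogeneity and monotonicity, PS = (p₁ − p₀)/(1 − p₀).
PS = (0.56132 − 0.30035) / 0.69965 ≈ 0.3730

PS ≈ 0.373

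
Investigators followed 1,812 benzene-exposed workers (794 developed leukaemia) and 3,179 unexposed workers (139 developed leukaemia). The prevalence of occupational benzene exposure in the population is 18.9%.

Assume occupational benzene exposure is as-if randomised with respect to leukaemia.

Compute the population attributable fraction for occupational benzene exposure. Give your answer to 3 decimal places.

p₁ = P(outcome | exposed) = 794/1812 = 0.43819
p₀ = P(outcome | unexposed) = 139/3179 = 0.043724
Overall risk P(Y=1) = π·p₁ + (1−π)·p₀ = 0.189×0.43819 + 0.811×0.043724 = 0.11828.
Under exogeneity, PAF = [P(Y=1) − p₀] / P(Y=1).
PAF = (0.11828 − 0.043724) / 0.11828 ≈ 0.6303

PAF ≈ 0.630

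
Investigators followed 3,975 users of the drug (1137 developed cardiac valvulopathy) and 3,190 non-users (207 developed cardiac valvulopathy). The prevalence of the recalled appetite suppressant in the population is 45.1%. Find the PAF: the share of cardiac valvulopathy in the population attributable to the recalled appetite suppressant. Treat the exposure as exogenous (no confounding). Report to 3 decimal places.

p₁ = P(outcome | exposed) = 1137/3975 = 0.28604
p₀ = P(outcome | unexposed) = 207/3190 = 0.06489
Overall risk P(Y=1) = π·p₁ + (1−π)·p₀ = 0.451×0.28604 + 0.549×0.06489 = 0.16463.
Under exogeneity, PAF = [P(Y=1) − p₀] / P(Y=1).
PAF = (0.16463 − 0.06489) / 0.16463 ≈ 0.6058

PAF ≈ 0.606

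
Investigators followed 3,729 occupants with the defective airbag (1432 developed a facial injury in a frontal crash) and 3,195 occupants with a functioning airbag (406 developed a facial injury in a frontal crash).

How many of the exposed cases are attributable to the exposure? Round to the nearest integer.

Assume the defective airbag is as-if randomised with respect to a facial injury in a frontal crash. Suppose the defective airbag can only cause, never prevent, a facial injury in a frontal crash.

about 958 cases

p₁ = P(outcome | exposed) = 1432/3729 = 0.38402
p₀ = P(outcome | unexposed) = 406/3195 = 0.12707
PN = (p₁ − p₀)/p₁ = (0.38402 − 0.12707) / 0.38402 ≈ 0.66909.
Attributable cases ≈ PN × (exposed cases) = 0.66909 × 1432 ≈ 958.14.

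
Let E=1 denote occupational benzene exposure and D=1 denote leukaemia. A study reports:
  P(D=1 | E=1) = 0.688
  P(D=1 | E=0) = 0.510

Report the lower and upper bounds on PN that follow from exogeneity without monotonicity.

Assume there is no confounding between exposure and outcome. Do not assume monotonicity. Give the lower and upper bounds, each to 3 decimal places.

0.259 ≤ PN ≤ 0.712

Let p₁ = 0.688, p₀ = 0.51.
Under exogeneity alone the bounds on PN are max{0,(p₁−p₀)/p₁} ≤ PN ≤ min{1,(1−p₀)/p₁}.
  lower = (p₁ − p₀)/p₁ = 0.178 / 0.688 ≈ 0.2587
  upper = min{1, (1 − p₀)/p₁} = 0.49 / 0.688 ≈ 0.7122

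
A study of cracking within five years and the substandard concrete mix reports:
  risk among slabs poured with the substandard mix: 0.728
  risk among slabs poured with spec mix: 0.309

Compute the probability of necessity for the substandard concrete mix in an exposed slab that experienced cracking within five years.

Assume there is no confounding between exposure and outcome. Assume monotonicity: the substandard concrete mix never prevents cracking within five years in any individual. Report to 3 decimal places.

Let p₁ = 0.728, p₀ = 0.309.
Under exogeneity and monotonicity, PN = (p₁ − p₀) / p₁.
PN = (0.728 − 0.309) / 0.728 = 0.419 / 0.728 ≈ 0.5755

PN ≈ 0.576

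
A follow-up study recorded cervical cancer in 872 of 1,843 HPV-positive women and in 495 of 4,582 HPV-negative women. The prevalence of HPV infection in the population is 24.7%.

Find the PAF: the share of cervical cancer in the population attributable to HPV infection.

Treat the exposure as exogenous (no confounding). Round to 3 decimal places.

p₁ = P(outcome | exposed) = 872/1843 = 0.47314
p₀ = P(outcome | unexposed) = 495/4582 = 0.10803
Overall risk P(Y=1) = π·p₁ + (1−π)·p₀ = 0.247×0.47314 + 0.753×0.10803 = 0.19821.
Under exogeneity, PAF = [P(Y=1) − p₀] / P(Y=1).
PAF = (0.19821 − 0.10803) / 0.19821 ≈ 0.4550

PAF ≈ 0.455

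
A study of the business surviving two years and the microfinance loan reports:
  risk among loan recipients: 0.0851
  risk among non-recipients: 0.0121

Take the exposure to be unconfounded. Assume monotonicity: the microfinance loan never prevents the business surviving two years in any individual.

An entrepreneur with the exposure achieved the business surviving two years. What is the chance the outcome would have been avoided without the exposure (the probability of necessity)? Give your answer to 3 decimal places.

Let p₁ = 0.0851, p₀ = 0.0121.
Under exogeneity and monotonicity, PN = (p₁ − p₀) / p₁.
PN = (0.0851 − 0.0121) / 0.0851 = 0.073 / 0.0851 ≈ 0.8578

PN ≈ 0.858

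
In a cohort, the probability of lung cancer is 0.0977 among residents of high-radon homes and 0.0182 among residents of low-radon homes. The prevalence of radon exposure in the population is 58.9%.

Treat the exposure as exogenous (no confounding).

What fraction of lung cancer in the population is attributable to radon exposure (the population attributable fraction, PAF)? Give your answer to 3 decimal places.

Let p₁ = 0.0977, p₀ = 0.0182.
Overall risk P(Y=1) = π·p₁ + (1−π)·p₀ = 0.589×0.0977 + 0.411×0.0182 = 0.065025.
Under exogeneity, PAF = [P(Y=1) − p₀] / P(Y=1).
PAF = (0.065025 − 0.0182) / 0.065025 ≈ 0.7201

PAF ≈ 0.720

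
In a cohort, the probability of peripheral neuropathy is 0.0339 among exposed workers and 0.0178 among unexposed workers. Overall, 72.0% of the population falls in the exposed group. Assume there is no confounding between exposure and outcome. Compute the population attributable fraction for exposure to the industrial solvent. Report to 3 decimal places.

PAF ≈ 0.394

Let p₁ = 0.0339, p₀ = 0.0178.
Overall risk P(Y=1) = π·p₁ + (1−π)·p₀ = 0.72×0.0339 + 0.28×0.0178 = 0.029392.
Under exogeneity, PAF = [P(Y=1) − p₀] / P(Y=1).
PAF = (0.029392 − 0.0178) / 0.029392 ≈ 0.3944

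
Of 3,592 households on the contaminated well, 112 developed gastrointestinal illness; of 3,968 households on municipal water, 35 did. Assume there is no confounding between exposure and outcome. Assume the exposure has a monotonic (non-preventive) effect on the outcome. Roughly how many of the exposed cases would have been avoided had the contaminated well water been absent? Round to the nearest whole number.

p₁ = P(outcome | exposed) = 112/3592 = 0.03118
p₀ = P(outcome | unexposed) = 35/3968 = 0.0088206
PN = (p₁ − p₀)/p₁ = (0.03118 − 0.0088206) / 0.03118 ≈ 0.71711.
Attributable cases ≈ PN × (exposed cases) = 0.71711 × 112 ≈ 80.32.

about 80 cases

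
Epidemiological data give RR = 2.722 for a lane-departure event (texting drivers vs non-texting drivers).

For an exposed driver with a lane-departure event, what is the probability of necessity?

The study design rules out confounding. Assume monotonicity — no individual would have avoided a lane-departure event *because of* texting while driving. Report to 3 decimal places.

PN ≈ 0.633

Under exogeneity and monotonicity, PN = (RR − 1) / RR = 1 − 1/RR.
PN = (2.722 − 1) / 2.722 = 1.722 / 2.722 ≈ 0.6326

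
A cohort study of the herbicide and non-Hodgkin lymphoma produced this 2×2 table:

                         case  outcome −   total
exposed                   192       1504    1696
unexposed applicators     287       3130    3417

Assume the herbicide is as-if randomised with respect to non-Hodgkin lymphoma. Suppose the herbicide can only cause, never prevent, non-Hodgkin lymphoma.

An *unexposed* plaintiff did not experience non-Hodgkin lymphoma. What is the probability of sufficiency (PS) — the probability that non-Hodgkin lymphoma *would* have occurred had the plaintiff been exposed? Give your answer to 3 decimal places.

PS ≈ 0.032

p₁ = P(outcome | exposed) = 192/1696 = 0.11321
p₀ = P(outcome | unexposed) = 287/3417 = 0.083992
Under exogeneity and monotonicity, PS = (p₁ − p₀) / (1 − p₀).
PS = (0.11321 − 0.083992) / (1 − 0.083992) = 0.029216 / 0.91601 ≈ 0.0319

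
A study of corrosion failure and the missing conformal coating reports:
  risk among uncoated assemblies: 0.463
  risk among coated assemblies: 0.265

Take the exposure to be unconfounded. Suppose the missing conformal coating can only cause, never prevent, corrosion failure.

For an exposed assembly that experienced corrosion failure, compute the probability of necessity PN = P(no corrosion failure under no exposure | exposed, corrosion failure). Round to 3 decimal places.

Let p₁ = 0.463, p₀ = 0.265.
Under exogeneity and monotonicity, PN = (p₁ − p₀) / p₁.
PN = (0.463 − 0.265) / 0.463 = 0.198 / 0.463 ≈ 0.4276

PN ≈ 0.428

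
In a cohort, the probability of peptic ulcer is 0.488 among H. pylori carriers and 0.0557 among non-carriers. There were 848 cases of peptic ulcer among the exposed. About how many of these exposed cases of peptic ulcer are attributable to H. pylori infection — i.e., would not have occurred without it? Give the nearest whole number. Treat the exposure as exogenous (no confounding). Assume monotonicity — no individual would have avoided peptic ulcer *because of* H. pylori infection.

about 751 cases

Let p₁ = 0.488, p₀ = 0.0557.
PN = (p₁ − p₀)/p₁ = (0.488 − 0.0557) / 0.488 ≈ 0.88586.
Attributable cases ≈ PN × (exposed cases) = 0.88586 × 848 ≈ 751.21.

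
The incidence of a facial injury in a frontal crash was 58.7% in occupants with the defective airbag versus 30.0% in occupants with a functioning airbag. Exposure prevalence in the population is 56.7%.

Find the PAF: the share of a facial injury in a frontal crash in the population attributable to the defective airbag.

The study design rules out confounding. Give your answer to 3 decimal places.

p₁ = 0.587, p₀ = 0.3.
Overall risk P(Y=1) = π·p₁ + (1−π)·p₀ = 0.567×0.587 + 0.433×0.3 = 0.46273.
Under exogeneity, PAF = [P(Y=1) − p₀] / P(Y=1).
PAF = (0.46273 − 0.3) / 0.46273 ≈ 0.3517

PAF ≈ 0.352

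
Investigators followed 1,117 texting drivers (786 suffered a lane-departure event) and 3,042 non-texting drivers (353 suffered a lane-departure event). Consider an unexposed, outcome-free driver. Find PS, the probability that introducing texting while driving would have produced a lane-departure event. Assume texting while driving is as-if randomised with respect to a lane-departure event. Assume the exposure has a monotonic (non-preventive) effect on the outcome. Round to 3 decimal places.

PS ≈ 0.665

p₁ = P(outcome | exposed) = 786/1117 = 0.70367
p₀ = P(outcome | unexposed) = 353/3042 = 0.11604
Under exogeneity and monotonicity, PS = (p₁ − p₀) / (1 − p₀).
PS = (0.70367 − 0.11604) / (1 − 0.11604) = 0.58763 / 0.88396 ≈ 0.6648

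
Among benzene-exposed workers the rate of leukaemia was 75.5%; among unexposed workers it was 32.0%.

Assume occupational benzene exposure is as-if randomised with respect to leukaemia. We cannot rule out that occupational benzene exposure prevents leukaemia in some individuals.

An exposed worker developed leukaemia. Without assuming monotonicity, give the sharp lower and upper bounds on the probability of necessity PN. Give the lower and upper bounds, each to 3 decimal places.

0.576 ≤ PN ≤ 0.901

p₁ = 0.755, p₀ = 0.32.
Under exogeneity alone the bounds on PN are max{0,(p₁−p₀)/p₁} ≤ PN ≤ min{1,(1−p₀)/p₁}.
  lower = (p₁ − p₀)/p₁ = 0.435 / 0.755 ≈ 0.5762
  upper = min{1, (1 − p₀)/p₁} = 0.68 / 0.755 ≈ 0.9007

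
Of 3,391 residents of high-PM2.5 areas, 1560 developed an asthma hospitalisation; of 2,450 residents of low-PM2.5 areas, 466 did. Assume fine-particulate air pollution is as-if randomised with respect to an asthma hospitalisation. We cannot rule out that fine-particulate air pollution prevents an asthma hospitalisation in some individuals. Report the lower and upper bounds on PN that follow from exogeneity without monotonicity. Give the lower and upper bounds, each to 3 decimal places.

p₁ = P(outcome | exposed) = 1560/3391 = 0.46004
p₀ = P(outcome | unexposed) = 466/2450 = 0.1902
Under exogeneity alone the bounds on PN are max{0,(p₁−p₀)/p₁} ≤ PN ≤ min{1,(1−p₀)/p₁}.
  lower = (p₁ − p₀)/p₁ = 0.26984 / 0.46004 ≈ 0.5865
  upper = min{1, (1 − p₀)/p₁} = 0.8098 / 0.46004 ≈ 1.7603 → capped at 1

0.587 ≤ PN ≤ 1.000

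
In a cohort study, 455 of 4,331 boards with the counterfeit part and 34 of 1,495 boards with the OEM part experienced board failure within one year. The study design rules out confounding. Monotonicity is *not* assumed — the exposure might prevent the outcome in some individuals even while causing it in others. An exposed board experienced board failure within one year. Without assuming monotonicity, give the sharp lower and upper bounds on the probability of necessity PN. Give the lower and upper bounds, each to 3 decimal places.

0.784 ≤ PN ≤ 1.000

p₁ = P(outcome | exposed) = 455/4331 = 0.10506
p₀ = P(outcome | unexposed) = 34/1495 = 0.022742
Under exogeneity alone the bounds on PN are max{0,(p₁−p₀)/p₁} ≤ PN ≤ min{1,(1−p₀)/p₁}.
  lower = (p₁ − p₀)/p₁ = 0.082314 / 0.10506 ≈ 0.7835
  upper = min{1, (1 − p₀)/p₁} = 0.97726 / 0.10506 ≈ 9.3022 → capped at 1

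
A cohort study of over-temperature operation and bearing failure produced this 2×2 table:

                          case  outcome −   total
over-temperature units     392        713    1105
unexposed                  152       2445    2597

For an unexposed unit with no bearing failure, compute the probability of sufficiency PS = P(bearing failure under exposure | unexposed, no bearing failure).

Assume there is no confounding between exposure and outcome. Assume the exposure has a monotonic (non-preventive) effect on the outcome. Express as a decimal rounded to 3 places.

p₁ = P(outcome | exposed) = 392/1105 = 0.35475
p₀ = P(outcome | unexposed) = 152/2597 = 0.058529
Under exogeneity and monotonicity, PS = (p₁ − p₀)/(1 − p₀).
PS = (0.35475 − 0.058529) / 0.94147 ≈ 0.3146

PS ≈ 0.315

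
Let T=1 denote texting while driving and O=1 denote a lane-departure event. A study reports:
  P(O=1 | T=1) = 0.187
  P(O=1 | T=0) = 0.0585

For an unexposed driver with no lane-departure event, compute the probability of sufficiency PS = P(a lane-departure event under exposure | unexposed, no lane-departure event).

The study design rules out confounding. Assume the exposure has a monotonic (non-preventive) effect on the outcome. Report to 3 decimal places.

Let p₁ = 0.187, p₀ = 0.0585.
Under exogeneity and monotonicity, PS = (p₁ − p₀) / (1 − p₀).
PS = (0.187 − 0.0585) / (1 − 0.0585) = 0.1285 / 0.9415 ≈ 0.1365

PS ≈ 0.136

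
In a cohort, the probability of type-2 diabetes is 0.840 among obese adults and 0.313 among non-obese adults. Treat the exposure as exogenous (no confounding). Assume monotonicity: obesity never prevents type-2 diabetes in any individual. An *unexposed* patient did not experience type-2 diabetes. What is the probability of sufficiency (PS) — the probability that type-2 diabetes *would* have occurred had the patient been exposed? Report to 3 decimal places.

Let p₁ = 0.84, p₀ = 0.313.
Under exogeneity and monotonicity, PS = (p₁ − p₀) / (1 − p₀).
PS = (0.84 − 0.313) / (1 − 0.313) = 0.527 / 0.687 ≈ 0.7671

PS ≈ 0.767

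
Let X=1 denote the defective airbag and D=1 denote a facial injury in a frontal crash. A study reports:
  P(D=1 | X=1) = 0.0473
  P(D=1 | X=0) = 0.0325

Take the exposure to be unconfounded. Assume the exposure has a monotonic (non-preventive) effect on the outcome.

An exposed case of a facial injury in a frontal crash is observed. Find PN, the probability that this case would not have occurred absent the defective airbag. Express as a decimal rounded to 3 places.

Let p₁ = 0.0473, p₀ = 0.0325.
Under exogeneity and monotonicity, PN = (p₁ − p₀) / p₁.
PN = (0.0473 − 0.0325) / 0.0473 = 0.0148 / 0.0473 ≈ 0.3129

PN ≈ 0.313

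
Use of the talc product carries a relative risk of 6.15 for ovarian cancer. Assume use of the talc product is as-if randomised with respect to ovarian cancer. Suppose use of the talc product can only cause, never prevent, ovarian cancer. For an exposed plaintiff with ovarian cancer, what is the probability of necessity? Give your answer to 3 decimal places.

Under exogeneity and monotonicity, PN = (RR − 1) / RR = 1 − 1/RR.
PN = (6.15 − 1) / 6.15 = 5.15 / 6.15 ≈ 0.8374

PN ≈ 0.837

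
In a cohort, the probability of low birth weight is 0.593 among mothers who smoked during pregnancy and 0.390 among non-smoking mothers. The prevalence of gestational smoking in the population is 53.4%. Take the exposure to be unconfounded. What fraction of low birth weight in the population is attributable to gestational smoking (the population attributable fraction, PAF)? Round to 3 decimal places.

PAF ≈ 0.217

Let p₁ = 0.593, p₀ = 0.39.
Overall risk P(Y=1) = π·p₁ + (1−π)·p₀ = 0.534×0.593 + 0.466×0.39 = 0.4984.
Under exogeneity, PAF = [P(Y=1) − p₀] / P(Y=1).
PAF = (0.4984 − 0.39) / 0.4984 ≈ 0.2175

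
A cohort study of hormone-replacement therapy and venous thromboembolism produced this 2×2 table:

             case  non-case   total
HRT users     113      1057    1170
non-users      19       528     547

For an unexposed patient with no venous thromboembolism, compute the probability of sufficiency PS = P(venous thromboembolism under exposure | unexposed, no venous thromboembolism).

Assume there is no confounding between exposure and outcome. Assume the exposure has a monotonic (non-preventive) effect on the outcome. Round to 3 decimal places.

p₁ = P(outcome | exposed) = 113/1170 = 0.096581
p₀ = P(outcome | unexposed) = 19/547 = 0.034735
Under exogeneity and monotonicity, PS = (p₁ − p₀)/(1 − p₀).
PS = (0.096581 − 0.034735) / 0.96527 ≈ 0.0641

PS ≈ 0.064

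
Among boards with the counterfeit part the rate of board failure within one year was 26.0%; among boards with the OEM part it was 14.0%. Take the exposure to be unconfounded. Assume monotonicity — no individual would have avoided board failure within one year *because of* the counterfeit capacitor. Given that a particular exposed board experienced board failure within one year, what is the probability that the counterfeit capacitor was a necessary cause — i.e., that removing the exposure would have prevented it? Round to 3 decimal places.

PN ≈ 0.462

p₁ = 0.26, p₀ = 0.14.
Under exogeneity and monotonicity, PN = (p₁ − p₀) / p₁.
PN = (0.26 − 0.14) / 0.26 = 0.12 / 0.26 ≈ 0.4615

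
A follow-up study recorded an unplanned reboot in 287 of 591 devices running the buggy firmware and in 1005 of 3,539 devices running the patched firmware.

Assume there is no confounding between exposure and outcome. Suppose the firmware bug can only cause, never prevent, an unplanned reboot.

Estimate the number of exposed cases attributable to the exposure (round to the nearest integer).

p₁ = P(outcome | exposed) = 287/591 = 0.48562
p₀ = P(outcome | unexposed) = 1005/3539 = 0.28398
PN = (p₁ − p₀)/p₁ = (0.48562 − 0.28398) / 0.48562 ≈ 0.41522.
Attributable cases ≈ PN × (exposed cases) = 0.41522 × 287 ≈ 119.17.

about 119 cases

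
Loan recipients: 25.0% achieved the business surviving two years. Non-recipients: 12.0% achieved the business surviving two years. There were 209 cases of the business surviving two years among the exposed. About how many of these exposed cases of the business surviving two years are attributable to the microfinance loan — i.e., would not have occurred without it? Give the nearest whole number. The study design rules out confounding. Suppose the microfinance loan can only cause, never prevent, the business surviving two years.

p₁ = 0.25, p₀ = 0.12.
PN = (p₁ − p₀)/p₁ = (0.25 − 0.12) / 0.25 ≈ 0.52000.
Attributable cases ≈ PN × (exposed cases) = 0.52000 × 209 ≈ 108.68.

about 109 cases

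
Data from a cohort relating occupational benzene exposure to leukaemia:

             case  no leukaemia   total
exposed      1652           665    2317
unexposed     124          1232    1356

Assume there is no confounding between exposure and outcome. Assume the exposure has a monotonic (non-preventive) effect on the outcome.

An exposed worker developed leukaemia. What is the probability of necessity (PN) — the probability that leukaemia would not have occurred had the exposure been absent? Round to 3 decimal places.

p₁ = P(outcome | exposed) = 1652/2317 = 0.71299
p₀ = P(outcome | unexposed) = 124/1356 = 0.091445
Under exogeneity and monotonicity, PN = (p₁ − p₀)/p₁.
PN = (0.71299 − 0.091445) / 0.71299 ≈ 0.8717

PN ≈ 0.872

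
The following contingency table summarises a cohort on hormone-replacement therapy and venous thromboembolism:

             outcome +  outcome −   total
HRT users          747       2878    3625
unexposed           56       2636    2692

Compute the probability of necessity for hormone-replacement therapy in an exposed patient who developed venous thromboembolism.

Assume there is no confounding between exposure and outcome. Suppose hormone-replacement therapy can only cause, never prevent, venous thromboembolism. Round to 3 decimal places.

p₁ = P(outcome | exposed) = 747/3625 = 0.20607
p₀ = P(outcome | unexposed) = 56/2692 = 0.020802
Under exogeneity and monotonicity, PN = (p₁ − p₀) / p₁.
PN = (0.20607 − 0.020802) / 0.20607 = 0.18527 / 0.20607 ≈ 0.8991

PN ≈ 0.899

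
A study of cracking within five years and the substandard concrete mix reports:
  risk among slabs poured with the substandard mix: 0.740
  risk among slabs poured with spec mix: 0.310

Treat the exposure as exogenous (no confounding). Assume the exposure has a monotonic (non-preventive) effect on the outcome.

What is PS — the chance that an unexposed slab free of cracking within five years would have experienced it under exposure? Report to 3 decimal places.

PS ≈ 0.623

Let p₁ = 0.74, p₀ = 0.31.
Under exogeneity and monotonicity, PS = (p₁ − p₀) / (1 − p₀).
PS = (0.74 − 0.31) / (1 − 0.31) = 0.43 / 0.69 ≈ 0.6232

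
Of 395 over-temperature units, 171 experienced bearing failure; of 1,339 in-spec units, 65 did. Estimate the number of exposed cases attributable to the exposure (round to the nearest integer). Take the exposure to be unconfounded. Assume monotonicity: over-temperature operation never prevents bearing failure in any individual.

p₁ = P(outcome | exposed) = 171/395 = 0.43291
p₀ = P(outcome | unexposed) = 65/1339 = 0.048544
PN = (p₁ − p₀)/p₁ = (0.43291 − 0.048544) / 0.43291 ≈ 0.88787.
Attributable cases ≈ PN × (exposed cases) = 0.88787 × 171 ≈ 151.83.

about 152 cases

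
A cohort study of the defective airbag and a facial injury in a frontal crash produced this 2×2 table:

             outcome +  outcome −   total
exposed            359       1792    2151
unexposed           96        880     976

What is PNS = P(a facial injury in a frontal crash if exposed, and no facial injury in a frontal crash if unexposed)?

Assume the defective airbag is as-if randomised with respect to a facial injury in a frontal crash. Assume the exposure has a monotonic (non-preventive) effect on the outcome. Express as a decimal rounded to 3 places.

PNS ≈ 0.069

p₁ = P(outcome | exposed) = 359/2151 = 0.1669
p₀ = P(outcome | unexposed) = 96/976 = 0.098361
Under exogeneity and monotonicity, PNS = p₁ − p₀.
PNS = 0.1669 − 0.098361 = 0.068538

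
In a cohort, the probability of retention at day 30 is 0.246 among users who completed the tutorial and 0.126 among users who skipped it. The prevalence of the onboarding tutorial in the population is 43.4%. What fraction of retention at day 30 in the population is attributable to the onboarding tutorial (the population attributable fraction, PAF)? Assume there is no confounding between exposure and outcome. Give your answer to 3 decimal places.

PAF ≈ 0.292

Let p₁ = 0.246, p₀ = 0.126.
Overall risk P(Y=1) = π·p₁ + (1−π)·p₀ = 0.434×0.246 + 0.566×0.126 = 0.17808.
Under exogeneity, PAF = [P(Y=1) − p₀] / P(Y=1).
PAF = (0.17808 − 0.126) / 0.17808 ≈ 0.2925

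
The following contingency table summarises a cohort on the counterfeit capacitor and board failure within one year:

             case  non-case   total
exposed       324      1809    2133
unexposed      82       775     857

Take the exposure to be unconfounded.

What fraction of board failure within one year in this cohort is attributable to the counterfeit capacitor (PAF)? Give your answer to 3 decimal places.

PAF ≈ 0.295

p₁ = P(outcome | exposed) = 324/2133 = 0.1519
p₀ = P(outcome | unexposed) = 82/857 = 0.095683
Exposure prevalence π = 2133/2990 = 0.71338; overall risk P(Y=1) = 0.13579.
Under exogeneity, PAF = [P(Y=1) − p₀]/P(Y=1).
PAF = (0.13579 − 0.095683) / 0.13579 ≈ 0.2953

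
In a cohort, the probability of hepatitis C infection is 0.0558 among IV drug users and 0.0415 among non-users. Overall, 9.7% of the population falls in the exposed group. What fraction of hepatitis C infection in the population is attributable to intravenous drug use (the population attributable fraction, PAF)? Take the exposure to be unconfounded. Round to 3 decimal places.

PAF ≈ 0.032

Let p₁ = 0.0558, p₀ = 0.0415.
Overall risk P(Y=1) = π·p₁ + (1−π)·p₀ = 0.097×0.0558 + 0.903×0.0415 = 0.042887.
Under exogeneity, PAF = [P(Y=1) − p₀] / P(Y=1).
PAF = (0.042887 − 0.0415) / 0.042887 ≈ 0.0323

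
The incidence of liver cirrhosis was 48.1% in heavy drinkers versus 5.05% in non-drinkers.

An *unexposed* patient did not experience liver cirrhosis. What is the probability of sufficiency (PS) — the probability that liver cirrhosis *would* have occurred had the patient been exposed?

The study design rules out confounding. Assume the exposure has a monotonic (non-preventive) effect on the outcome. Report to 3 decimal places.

p₁ = 0.481, p₀ = 0.0505.
Under exogeneity and monotonicity, PS = (p₁ − p₀) / (1 − p₀).
PS = (0.481 − 0.0505) / (1 − 0.0505) = 0.4305 / 0.9495 ≈ 0.4534

PS ≈ 0.453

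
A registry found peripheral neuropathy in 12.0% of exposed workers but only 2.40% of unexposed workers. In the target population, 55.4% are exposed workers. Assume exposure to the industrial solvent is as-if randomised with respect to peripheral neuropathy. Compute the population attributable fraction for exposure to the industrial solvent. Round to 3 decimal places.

p₁ = 0.12, p₀ = 0.024.
Overall risk P(Y=1) = π·p₁ + (1−π)·p₀ = 0.554×0.12 + 0.446×0.024 = 0.077184.
Under exogeneity, PAF = [P(Y=1) − p₀] / P(Y=1).
PAF = (0.077184 − 0.024) / 0.077184 ≈ 0.6891

PAF ≈ 0.689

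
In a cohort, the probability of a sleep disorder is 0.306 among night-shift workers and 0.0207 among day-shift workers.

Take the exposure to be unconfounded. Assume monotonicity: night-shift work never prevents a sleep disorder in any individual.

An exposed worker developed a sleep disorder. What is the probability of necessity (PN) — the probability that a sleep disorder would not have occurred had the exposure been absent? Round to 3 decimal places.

Let p₁ = 0.306, p₀ = 0.0207.
Under exogeneity and monotonicity, PN = (p₁ − p₀) / p₁.
PN = (0.306 − 0.0207) / 0.306 = 0.2853 / 0.306 ≈ 0.9324

PN ≈ 0.932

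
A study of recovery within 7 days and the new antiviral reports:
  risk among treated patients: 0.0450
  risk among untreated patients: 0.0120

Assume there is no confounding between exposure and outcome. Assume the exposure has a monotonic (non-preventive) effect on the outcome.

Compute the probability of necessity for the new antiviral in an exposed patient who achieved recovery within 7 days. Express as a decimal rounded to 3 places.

Let p₁ = 0.045, p₀ = 0.012.
Under exogeneity and monotonicity, PN = (p₁ − p₀) / p₁.
PN = (0.045 − 0.012) / 0.045 = 0.033 / 0.045 ≈ 0.7333

PN ≈ 0.733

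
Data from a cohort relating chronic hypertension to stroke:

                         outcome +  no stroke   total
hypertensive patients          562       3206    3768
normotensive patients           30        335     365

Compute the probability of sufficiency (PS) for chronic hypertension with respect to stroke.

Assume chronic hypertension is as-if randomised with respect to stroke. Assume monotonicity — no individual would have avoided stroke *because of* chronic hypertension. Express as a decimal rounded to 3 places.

p₁ = P(outcome | exposed) = 562/3768 = 0.14915
p₀ = P(outcome | unexposed) = 30/365 = 0.082192
Under exogeneity and monotonicity, PS = (p₁ − p₀)/(1 − p₀).
PS = (0.14915 − 0.082192) / 0.91781 ≈ 0.0730

PS ≈ 0.073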